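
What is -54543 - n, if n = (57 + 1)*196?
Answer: -65911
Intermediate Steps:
n = 11368 (n = 58*196 = 11368)
-54543 - n = -54543 - 1*11368 = -54543 - 11368 = -65911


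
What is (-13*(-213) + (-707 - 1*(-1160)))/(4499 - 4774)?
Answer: -3222/275 ≈ -11.716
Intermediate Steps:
(-13*(-213) + (-707 - 1*(-1160)))/(4499 - 4774) = (2769 + (-707 + 1160))/(-275) = (2769 + 453)*(-1/275) = 3222*(-1/275) = -3222/275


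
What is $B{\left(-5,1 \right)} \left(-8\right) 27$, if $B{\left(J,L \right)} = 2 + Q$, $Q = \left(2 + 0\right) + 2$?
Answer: $-1296$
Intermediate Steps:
$Q = 4$ ($Q = 2 + 2 = 4$)
$B{\left(J,L \right)} = 6$ ($B{\left(J,L \right)} = 2 + 4 = 6$)
$B{\left(-5,1 \right)} \left(-8\right) 27 = 6 \left(-8\right) 27 = \left(-48\right) 27 = -1296$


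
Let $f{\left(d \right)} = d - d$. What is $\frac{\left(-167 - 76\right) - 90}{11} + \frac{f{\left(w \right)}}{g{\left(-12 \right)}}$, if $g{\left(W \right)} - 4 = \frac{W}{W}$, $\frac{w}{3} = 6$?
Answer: $- \frac{333}{11} \approx -30.273$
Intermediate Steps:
$w = 18$ ($w = 3 \cdot 6 = 18$)
$g{\left(W \right)} = 5$ ($g{\left(W \right)} = 4 + \frac{W}{W} = 4 + 1 = 5$)
$f{\left(d \right)} = 0$
$\frac{\left(-167 - 76\right) - 90}{11} + \frac{f{\left(w \right)}}{g{\left(-12 \right)}} = \frac{\left(-167 - 76\right) - 90}{11} + \frac{0}{5} = \left(-243 - 90\right) \frac{1}{11} + 0 \cdot \frac{1}{5} = \left(-333\right) \frac{1}{11} + 0 = - \frac{333}{11} + 0 = - \frac{333}{11}$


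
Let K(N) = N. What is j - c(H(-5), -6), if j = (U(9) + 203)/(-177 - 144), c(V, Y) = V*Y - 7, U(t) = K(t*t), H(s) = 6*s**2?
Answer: 290863/321 ≈ 906.12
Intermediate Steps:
U(t) = t**2 (U(t) = t*t = t**2)
c(V, Y) = -7 + V*Y
j = -284/321 (j = (9**2 + 203)/(-177 - 144) = (81 + 203)/(-321) = 284*(-1/321) = -284/321 ≈ -0.88474)
j - c(H(-5), -6) = -284/321 - (-7 + (6*(-5)**2)*(-6)) = -284/321 - (-7 + (6*25)*(-6)) = -284/321 - (-7 + 150*(-6)) = -284/321 - (-7 - 900) = -284/321 - 1*(-907) = -284/321 + 907 = 290863/321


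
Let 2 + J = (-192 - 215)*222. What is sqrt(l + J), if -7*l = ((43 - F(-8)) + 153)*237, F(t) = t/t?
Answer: 23*I*sqrt(8981)/7 ≈ 311.38*I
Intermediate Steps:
F(t) = 1
J = -90356 (J = -2 + (-192 - 215)*222 = -2 - 407*222 = -2 - 90354 = -90356)
l = -46215/7 (l = -((43 - 1*1) + 153)*237/7 = -((43 - 1) + 153)*237/7 = -(42 + 153)*237/7 = -195*237/7 = -1/7*46215 = -46215/7 ≈ -6602.1)
sqrt(l + J) = sqrt(-46215/7 - 90356) = sqrt(-678707/7) = 23*I*sqrt(8981)/7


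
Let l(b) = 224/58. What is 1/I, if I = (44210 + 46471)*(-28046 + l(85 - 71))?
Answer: -29/73743784182 ≈ -3.9325e-10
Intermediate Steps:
l(b) = 112/29 (l(b) = 224*(1/58) = 112/29)
I = -73743784182/29 (I = (44210 + 46471)*(-28046 + 112/29) = 90681*(-813222/29) = -73743784182/29 ≈ -2.5429e+9)
1/I = 1/(-73743784182/29) = -29/73743784182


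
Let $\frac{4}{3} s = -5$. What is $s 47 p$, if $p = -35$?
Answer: $\frac{24675}{4} \approx 6168.8$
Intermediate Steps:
$s = - \frac{15}{4}$ ($s = \frac{3}{4} \left(-5\right) = - \frac{15}{4} \approx -3.75$)
$s 47 p = \left(- \frac{15}{4}\right) 47 \left(-35\right) = \left(- \frac{705}{4}\right) \left(-35\right) = \frac{24675}{4}$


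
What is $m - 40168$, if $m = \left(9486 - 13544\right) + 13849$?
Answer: $-30377$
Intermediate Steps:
$m = 9791$ ($m = -4058 + 13849 = 9791$)
$m - 40168 = 9791 - 40168 = -30377$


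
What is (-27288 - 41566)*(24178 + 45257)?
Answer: -4780877490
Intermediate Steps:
(-27288 - 41566)*(24178 + 45257) = -68854*69435 = -4780877490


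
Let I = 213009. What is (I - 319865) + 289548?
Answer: 182692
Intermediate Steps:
(I - 319865) + 289548 = (213009 - 319865) + 289548 = -106856 + 289548 = 182692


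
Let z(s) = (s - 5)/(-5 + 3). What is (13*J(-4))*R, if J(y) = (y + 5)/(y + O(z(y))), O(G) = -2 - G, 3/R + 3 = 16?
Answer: -2/7 ≈ -0.28571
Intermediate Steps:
R = 3/13 (R = 3/(-3 + 16) = 3/13 ≈ 0.23077)
z(s) = 5/2 - s/2 (z(s) = (-5 + s)/(-2) = (-5 + s)*(-½) = 5/2 - s/2)
J(y) = (5 + y)/(-9/2 + 3*y/2) (J(y) = (y + 5)/(y + (-2 - (5/2 - y/2))) = (5 + y)/(y + (-2 + (-5/2 + y/2))) = (5 + y)/(y + (-9/2 + y/2)) = (5 + y)/(-9/2 + 3*y/2))
(13*J(-4))*R = (13*(2*(5 - 4)/(3*(-3 - 4))))*(3/13) = (13*((⅔)*1/(-7)))*(3/13) = (13*((⅔)*(-⅐)*1))*(3/13) = (13*(-2/21))*(3/13) = -26/21*3/13 = -2/7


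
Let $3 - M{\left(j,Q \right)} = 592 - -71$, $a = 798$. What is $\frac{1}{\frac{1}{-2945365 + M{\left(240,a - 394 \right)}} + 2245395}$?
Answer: $\frac{2946025}{6614989804874} \approx 4.4536 \cdot 10^{-7}$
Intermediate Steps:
$M{\left(j,Q \right)} = -660$ ($M{\left(j,Q \right)} = 3 - \left(592 - -71\right) = 3 - \left(592 + 71\right) = 3 - 663 = -660$)
$\frac{1}{\frac{1}{-2945365 + M{\left(240,a - 394 \right)}} + 2245395} = \frac{1}{\frac{1}{-2945365 - 660} + 2245395} = \frac{1}{\frac{1}{-2946025} + 2245395} = \frac{1}{- \frac{1}{2946025} + 2245395} = \frac{1}{\frac{6614989804874}{2946025}} = \frac{2946025}{6614989804874}$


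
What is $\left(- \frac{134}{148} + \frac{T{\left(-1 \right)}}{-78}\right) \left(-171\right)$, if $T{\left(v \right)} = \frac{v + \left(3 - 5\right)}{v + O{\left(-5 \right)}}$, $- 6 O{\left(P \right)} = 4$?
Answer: $\frac{381843}{2405} \approx 158.77$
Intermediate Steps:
$O{\left(P \right)} = - \frac{2}{3}$ ($O{\left(P \right)} = \left(- \frac{1}{6}\right) 4 = - \frac{2}{3}$)
$T{\left(v \right)} = \frac{-2 + v}{- \frac{2}{3} + v}$ ($T{\left(v \right)} = \frac{v + \left(3 - 5\right)}{v - \frac{2}{3}} = \frac{v + \left(3 - 5\right)}{- \frac{2}{3} + v} = \frac{v - 2}{- \frac{2}{3} + v} = \frac{-2 + v}{- \frac{2}{3} + v}$)
$\left(- \frac{134}{148} + \frac{T{\left(-1 \right)}}{-78}\right) \left(-171\right) = \left(- \frac{134}{148} + \frac{3 \frac{1}{-2 + 3 \left(-1\right)} \left(-2 - 1\right)}{-78}\right) \left(-171\right) = \left(\left(-134\right) \frac{1}{148} + 3 \frac{1}{-2 - 3} \left(-3\right) \left(- \frac{1}{78}\right)\right) \left(-171\right) = \left(- \frac{67}{74} + 3 \frac{1}{-5} \left(-3\right) \left(- \frac{1}{78}\right)\right) \left(-171\right) = \left(- \frac{67}{74} + 3 \left(- \frac{1}{5}\right) \left(-3\right) \left(- \frac{1}{78}\right)\right) \left(-171\right) = \left(- \frac{67}{74} + \frac{9}{5} \left(- \frac{1}{78}\right)\right) \left(-171\right) = \left(- \frac{67}{74} - \frac{3}{130}\right) \left(-171\right) = \left(- \frac{2233}{2405}\right) \left(-171\right) = \frac{381843}{2405}$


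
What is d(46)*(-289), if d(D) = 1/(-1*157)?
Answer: 289/157 ≈ 1.8408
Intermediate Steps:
d(D) = -1/157 (d(D) = 1/(-157) = -1/157)
d(46)*(-289) = -1/157*(-289) = 289/157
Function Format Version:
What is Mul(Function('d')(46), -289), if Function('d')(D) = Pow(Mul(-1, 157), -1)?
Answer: Rational(289, 157) ≈ 1.8408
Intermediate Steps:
Function('d')(D) = Rational(-1, 157) (Function('d')(D) = Pow(-157, -1) = Rational(-1, 157))
Mul(Function('d')(46), -289) = Mul(Rational(-1, 157), -289) = Rational(289, 157)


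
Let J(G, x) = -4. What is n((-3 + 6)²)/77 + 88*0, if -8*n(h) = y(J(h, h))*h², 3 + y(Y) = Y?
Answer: 81/88 ≈ 0.92045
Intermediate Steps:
y(Y) = -3 + Y
n(h) = 7*h²/8 (n(h) = -(-3 - 4)*h²/8 = -(-7)*h²/8 = 7*h²/8)
n((-3 + 6)²)/77 + 88*0 = (7*((-3 + 6)²)²/8)/77 + 88*0 = (7*(3²)²/8)*(1/77) + 0 = ((7/8)*9²)*(1/77) + 0 = ((7/8)*81)*(1/77) + 0 = (567/8)*(1/77) + 0 = 81/88 + 0 = 81/88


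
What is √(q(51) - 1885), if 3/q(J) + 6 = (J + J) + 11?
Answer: 2*I*√5395261/107 ≈ 43.416*I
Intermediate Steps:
q(J) = 3/(5 + 2*J) (q(J) = 3/(-6 + ((J + J) + 11)) = 3/(-6 + (2*J + 11)) = 3/(-6 + (11 + 2*J)) = 3/(5 + 2*J))
√(q(51) - 1885) = √(3/(5 + 2*51) - 1885) = √(3/(5 + 102) - 1885) = √(3/107 - 1885) = √(-201692/107) = 2*I*√5395261/107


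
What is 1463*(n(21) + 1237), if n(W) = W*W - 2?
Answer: 2451988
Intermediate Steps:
n(W) = -2 + W**2 (n(W) = W**2 - 2 = -2 + W**2)
1463*(n(21) + 1237) = 1463*((-2 + 21**2) + 1237) = 1463*((-2 + 441) + 1237) = 1463*(439 + 1237) = 1463*1676 = 2451988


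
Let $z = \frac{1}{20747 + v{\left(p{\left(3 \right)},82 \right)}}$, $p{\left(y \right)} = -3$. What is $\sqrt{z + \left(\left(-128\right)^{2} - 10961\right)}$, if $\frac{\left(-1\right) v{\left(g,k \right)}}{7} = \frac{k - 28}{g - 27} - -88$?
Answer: $\frac{3 \sqrt{6112393221138}}{100718} \approx 73.641$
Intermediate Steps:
$v{\left(g,k \right)} = -616 - \frac{7 \left(-28 + k\right)}{-27 + g}$ ($v{\left(g,k \right)} = - 7 \left(\frac{k - 28}{g - 27} - -88\right) = - 7 \left(\frac{-28 + k}{-27 + g} + 88\right) = - 7 \left(88 + \frac{-28 + k}{-27 + g}\right) = -616 - \frac{7 \left(-28 + k\right)}{-27 + g}$)
$z = \frac{5}{100718}$ ($z = \frac{1}{20747 + \frac{7 \left(2404 - 82 - -264\right)}{-27 - 3}} = \frac{1}{20747 + \frac{7 \left(2404 - 82 + 264\right)}{-30}} = \frac{1}{20747 + 7 \left(- \frac{1}{30}\right) 2586} = \frac{1}{20747 - \frac{3017}{5}} = \frac{1}{\frac{100718}{5}} = \frac{5}{100718} \approx 4.9644 \cdot 10^{-5}$)
$\sqrt{z + \left(\left(-128\right)^{2} - 10961\right)} = \sqrt{\frac{5}{100718} + \left(\left(-128\right)^{2} - 10961\right)} = \sqrt{\frac{5}{100718} + \left(16384 - 10961\right)} = \sqrt{\frac{5}{100718} + 5423} = \sqrt{\frac{546193719}{100718}} = \frac{3 \sqrt{6112393221138}}{100718}$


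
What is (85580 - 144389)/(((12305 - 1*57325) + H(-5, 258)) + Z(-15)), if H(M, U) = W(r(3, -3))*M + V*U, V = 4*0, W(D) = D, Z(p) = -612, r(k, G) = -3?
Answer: 58809/45617 ≈ 1.2892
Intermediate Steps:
V = 0
H(M, U) = -3*M (H(M, U) = -3*M + 0*U = -3*M + 0 = -3*M)
(85580 - 144389)/(((12305 - 1*57325) + H(-5, 258)) + Z(-15)) = (85580 - 144389)/(((12305 - 1*57325) - 3*(-5)) - 612) = -58809/(((12305 - 57325) + 15) - 612) = -58809/((-45020 + 15) - 612) = -58809/(-45005 - 612) = -58809/(-45617) = -58809*(-1/45617) = 58809/45617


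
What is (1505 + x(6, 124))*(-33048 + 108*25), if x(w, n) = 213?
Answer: -52137864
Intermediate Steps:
(1505 + x(6, 124))*(-33048 + 108*25) = (1505 + 213)*(-33048 + 108*25) = 1718*(-33048 + 2700) = 1718*(-30348) = -52137864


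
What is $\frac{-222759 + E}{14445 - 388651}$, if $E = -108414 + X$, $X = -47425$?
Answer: $\frac{189299}{187103} \approx 1.0117$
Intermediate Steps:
$E = -155839$ ($E = -108414 - 47425 = -155839$)
$\frac{-222759 + E}{14445 - 388651} = \frac{-222759 - 155839}{14445 - 388651} = - \frac{378598}{-374206} = \left(-378598\right) \left(- \frac{1}{374206}\right) = \frac{189299}{187103}$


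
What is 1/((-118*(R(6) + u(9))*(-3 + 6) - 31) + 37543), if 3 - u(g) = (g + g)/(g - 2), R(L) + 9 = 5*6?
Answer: 7/209484 ≈ 3.3415e-5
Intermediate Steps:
R(L) = 21 (R(L) = -9 + 5*6 = -9 + 30 = 21)
u(g) = 3 - 2*g/(-2 + g) (u(g) = 3 - (g + g)/(g - 2) = 3 - 2*g/(-2 + g))
1/((-118*(R(6) + u(9))*(-3 + 6) - 31) + 37543) = 1/((-118*(21 + (-6 + 9)/(-2 + 9))*(-3 + 6) - 31) + 37543) = 1/((-118*(21 + 3/7)*3 - 31) + 37543) = 1/((-17700*3/7 - 31) + 37543) = 1/((-118*450/7 - 31) + 37543) = 1/((-53100/7 - 31) + 37543) = 1/(-53317/7 + 37543) = 1/(209484/7) = 7/209484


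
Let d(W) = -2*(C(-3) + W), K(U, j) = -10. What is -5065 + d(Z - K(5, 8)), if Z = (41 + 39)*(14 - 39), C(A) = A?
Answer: -1079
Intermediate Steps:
Z = -2000 (Z = 80*(-25) = -2000)
d(W) = 6 - 2*W (d(W) = -2*(-3 + W) = 6 - 2*W)
-5065 + d(Z - K(5, 8)) = -5065 + (6 - 2*(-2000 - 1*(-10))) = -5065 + (6 - 2*(-2000 + 10)) = -5065 + (6 - 2*(-1990)) = -5065 + (6 + 3980) = -5065 + 3986 = -1079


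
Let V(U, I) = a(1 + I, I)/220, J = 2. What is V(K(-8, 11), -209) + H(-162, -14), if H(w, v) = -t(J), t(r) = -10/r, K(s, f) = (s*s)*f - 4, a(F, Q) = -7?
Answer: 1093/220 ≈ 4.9682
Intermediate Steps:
K(s, f) = -4 + f*s**2 (K(s, f) = s**2*f - 4 = f*s**2 - 4 = -4 + f*s**2)
V(U, I) = -7/220
H(w, v) = 5 (H(w, v) = -(-10)/2 = -1*(-5) = 5)
V(K(-8, 11), -209) + H(-162, -14) = -7/220 + 5 = 1093/220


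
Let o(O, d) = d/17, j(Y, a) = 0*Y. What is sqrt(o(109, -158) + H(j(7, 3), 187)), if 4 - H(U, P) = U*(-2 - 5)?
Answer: 3*I*sqrt(170)/17 ≈ 2.3009*I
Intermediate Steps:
j(Y, a) = 0
o(O, d) = d/17 (o(O, d) = d*(1/17) = d/17)
H(U, P) = 4 + 7*U (H(U, P) = 4 - U*(-2 - 5) = 4 - U*(-7) = 4 - (-7)*U = 4 + 7*U)
sqrt(o(109, -158) + H(j(7, 3), 187)) = sqrt((1/17)*(-158) + (4 + 7*0)) = sqrt(-158/17 + (4 + 0)) = sqrt(-158/17 + 4) = sqrt(-90/17) = 3*I*sqrt(170)/17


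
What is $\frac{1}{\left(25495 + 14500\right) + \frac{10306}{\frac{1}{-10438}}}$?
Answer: $- \frac{1}{107534033} \approx -9.2994 \cdot 10^{-9}$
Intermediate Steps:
$\frac{1}{\left(25495 + 14500\right) + \frac{10306}{\frac{1}{-10438}}} = \frac{1}{39995 + \frac{10306}{- \frac{1}{10438}}} = \frac{1}{39995 + 10306 \left(-10438\right)} = \frac{1}{39995 - 107574028} = \frac{1}{-107534033} = - \frac{1}{107534033}$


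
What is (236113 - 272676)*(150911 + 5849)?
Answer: -5731615880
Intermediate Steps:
(236113 - 272676)*(150911 + 5849) = -36563*156760 = -5731615880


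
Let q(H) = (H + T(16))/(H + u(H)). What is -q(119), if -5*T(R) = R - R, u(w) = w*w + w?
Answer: -1/121 ≈ -0.0082645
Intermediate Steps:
u(w) = w + w² (u(w) = w² + w = w + w²)
T(R) = 0 (T(R) = -(R - R)/5 = -⅕*0 = 0)
q(H) = H/(H + H*(1 + H)) (q(H) = (H + 0)/(H + H*(1 + H)) = H/(H + H*(1 + H)))
-q(119) = -1/(2 + 119) = -1/121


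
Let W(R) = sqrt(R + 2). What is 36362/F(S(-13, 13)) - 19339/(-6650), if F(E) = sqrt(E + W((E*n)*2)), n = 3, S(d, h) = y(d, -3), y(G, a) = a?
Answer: 48380799/6650 - 72724*I/5 ≈ 7275.3 - 14545.0*I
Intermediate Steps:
S(d, h) = -3
W(R) = sqrt(2 + R)
F(E) = sqrt(E + sqrt(2 + 6*E)) (F(E) = sqrt(E + sqrt(2 + (E*3)*2)) = sqrt(E + sqrt(2 + (3*E)*2)) = sqrt(E + sqrt(2 + 6*E)))
36362/F(S(-13, 13)) - 19339/(-6650) = 36362/(sqrt(-3 + sqrt(2)*sqrt(1 + 3*(-3)))) - 19339/(-6650) = 36362/(sqrt(-3 + sqrt(2)*sqrt(1 - 9))) - 19339*(-1/6650) = 36362/(sqrt(-3 + sqrt(2)*sqrt(-8))) + 19339/6650 = 36362/(sqrt(-3 + sqrt(2)*(2*I*sqrt(2)))) + 19339/6650 = 36362/(sqrt(-3 + 4*I)) + 19339/6650 = 36362/(1 + 2*I) + 19339/6650 = 36362*((1 - 2*I)/5) + 19339/6650 = 36362*(1 - 2*I)/5 + 19339/6650 = 19339/6650 + 36362*(1 - 2*I)/5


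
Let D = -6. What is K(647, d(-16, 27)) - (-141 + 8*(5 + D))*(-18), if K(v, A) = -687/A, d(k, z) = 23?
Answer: -62373/23 ≈ -2711.9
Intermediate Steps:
K(647, d(-16, 27)) - (-141 + 8*(5 + D))*(-18) = -687/23 - (-141 + 8*(5 - 6))*(-18) = -687*1/23 - (-141 + 8*(-1))*(-18) = -687/23 - (-141 - 8)*(-18) = -687/23 - (-149)*(-18) = -687/23 - 1*2682 = -687/23 - 2682 = -62373/23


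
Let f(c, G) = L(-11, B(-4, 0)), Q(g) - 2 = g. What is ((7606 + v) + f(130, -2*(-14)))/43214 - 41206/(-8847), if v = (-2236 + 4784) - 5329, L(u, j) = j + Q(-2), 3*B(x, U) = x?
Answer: 1823351063/382314258 ≈ 4.7692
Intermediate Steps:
Q(g) = 2 + g
B(x, U) = x/3
L(u, j) = j (L(u, j) = j + (2 - 2) = j + 0 = j)
f(c, G) = -4/3 (f(c, G) = (⅓)*(-4) = -4/3)
v = -2781 (v = 2548 - 5329 = -2781)
((7606 + v) + f(130, -2*(-14)))/43214 - 41206/(-8847) = ((7606 - 2781) - 4/3)/43214 - 41206/(-8847) = (4825 - 4/3)*(1/43214) - 41206*(-1/8847) = (14471/3)*(1/43214) + 41206/8847 = 14471/129642 + 41206/8847 = 1823351063/382314258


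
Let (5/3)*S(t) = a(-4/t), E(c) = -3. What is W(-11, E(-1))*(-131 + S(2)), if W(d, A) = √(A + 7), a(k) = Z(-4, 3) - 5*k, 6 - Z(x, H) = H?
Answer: -1232/5 ≈ -246.40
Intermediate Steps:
Z(x, H) = 6 - H
a(k) = 3 - 5*k (a(k) = (6 - 1*3) - 5*k = (6 - 3) - 5*k = 3 - 5*k)
S(t) = 9/5 + 12/t (S(t) = 3*(3 - (-20)/t)/5 = 3*(3 + 20/t)/5 = 9/5 + 12/t)
W(d, A) = √(7 + A)
W(-11, E(-1))*(-131 + S(2)) = √(7 - 3)*(-131 + (9/5 + 12/2)) = √4*(-131 + (9/5 + 12*(½))) = 2*(-131 + (9/5 + 6)) = 2*(-131 + 39/5) = 2*(-616/5) = -1232/5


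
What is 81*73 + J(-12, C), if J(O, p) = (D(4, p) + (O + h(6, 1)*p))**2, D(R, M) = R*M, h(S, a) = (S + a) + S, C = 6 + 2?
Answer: 21289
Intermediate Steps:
C = 8
h(S, a) = a + 2*S
D(R, M) = M*R
J(O, p) = (O + 17*p)**2 (J(O, p) = (p*4 + (O + (1 + 2*6)*p))**2 = (4*p + (O + (1 + 12)*p))**2 = (4*p + (O + 13*p))**2 = (O + 17*p)**2)
81*73 + J(-12, C) = 81*73 + (-12 + 17*8)**2 = 5913 + (-12 + 136)**2 = 5913 + 124**2 = 5913 + 15376 = 21289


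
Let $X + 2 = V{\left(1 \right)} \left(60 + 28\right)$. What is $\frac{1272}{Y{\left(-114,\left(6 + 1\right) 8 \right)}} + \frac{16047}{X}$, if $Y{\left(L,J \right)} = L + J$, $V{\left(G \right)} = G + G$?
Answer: $\frac{4077}{58} \approx 70.293$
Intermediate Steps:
$V{\left(G \right)} = 2 G$
$X = 174$ ($X = -2 + 2 \cdot 1 \left(60 + 28\right) = -2 + 2 \cdot 88 = -2 + 176 = 174$)
$Y{\left(L,J \right)} = J + L$
$\frac{1272}{Y{\left(-114,\left(6 + 1\right) 8 \right)}} + \frac{16047}{X} = \frac{1272}{\left(6 + 1\right) 8 - 114} + \frac{16047}{174} = \frac{1272}{7 \cdot 8 - 114} + 16047 \cdot \frac{1}{174} = \frac{1272}{56 - 114} + \frac{5349}{58} = \frac{1272}{-58} + \frac{5349}{58} = 1272 \left(- \frac{1}{58}\right) + \frac{5349}{58} = - \frac{636}{29} + \frac{5349}{58} = \frac{4077}{58}$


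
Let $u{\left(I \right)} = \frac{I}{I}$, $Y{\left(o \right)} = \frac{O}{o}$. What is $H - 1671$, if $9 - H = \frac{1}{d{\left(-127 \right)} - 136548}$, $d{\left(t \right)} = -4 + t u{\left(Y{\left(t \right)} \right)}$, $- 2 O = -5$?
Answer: $- \frac{227160497}{136679} \approx -1662.0$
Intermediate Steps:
$O = \frac{5}{2}$ ($O = \left(- \frac{1}{2}\right) \left(-5\right) = \frac{5}{2} \approx 2.5$)
$Y{\left(o \right)} = \frac{5}{2 o}$
$u{\left(I \right)} = 1$
$d{\left(t \right)} = -4 + t$ ($d{\left(t \right)} = -4 + t 1 = -4 + t$)
$H = \frac{1230112}{136679}$ ($H = 9 - \frac{1}{\left(-4 - 127\right) - 136548} = 9 - \frac{1}{-131 - 136548} = 9 - \frac{1}{-136679} = 9 - - \frac{1}{136679} = 9 + \frac{1}{136679} = \frac{1230112}{136679} \approx 9.0$)
$H - 1671 = \frac{1230112}{136679} - 1671 = - \frac{227160497}{136679}$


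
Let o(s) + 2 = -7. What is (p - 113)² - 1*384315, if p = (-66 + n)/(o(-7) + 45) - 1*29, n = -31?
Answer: -470938559/1296 ≈ -3.6338e+5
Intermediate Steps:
o(s) = -9 (o(s) = -2 - 7 = -9)
p = -1141/36 (p = (-66 - 31)/(-9 + 45) - 1*29 = -97/36 - 29 = -1141/36 ≈ -31.694)
(p - 113)² - 1*384315 = (-1141/36 - 113)² - 1*384315 = (-5209/36)² - 384315 = 27133681/1296 - 384315 = -470938559/1296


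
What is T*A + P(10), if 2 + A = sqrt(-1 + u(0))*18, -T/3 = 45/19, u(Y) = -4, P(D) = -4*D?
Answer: -490/19 - 2430*I*sqrt(5)/19 ≈ -25.789 - 285.98*I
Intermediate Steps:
T = -135/19 ≈ -7.1053
A = -2 + 18*I*sqrt(5) (A = -2 + sqrt(-1 - 4)*18 = -2 + sqrt(-5)*18 = -2 + (I*sqrt(5))*18 = -2 + 18*I*sqrt(5) ≈ -2.0 + 40.249*I)
T*A + P(10) = -135*(-2 + 18*I*sqrt(5))/19 - 4*10 = (270/19 - 2430*I*sqrt(5)/19) - 40 = -490/19 - 2430*I*sqrt(5)/19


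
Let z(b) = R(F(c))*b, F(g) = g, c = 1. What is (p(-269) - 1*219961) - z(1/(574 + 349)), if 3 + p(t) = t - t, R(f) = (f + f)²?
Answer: -203026776/923 ≈ -2.1996e+5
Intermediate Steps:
R(f) = 4*f² (R(f) = (2*f)² = 4*f²)
p(t) = -3 (p(t) = -3 + (t - t) = -3 + 0 = -3)
z(b) = 4*b (z(b) = (4*1²)*b = (4*1)*b = 4*b)
(p(-269) - 1*219961) - z(1/(574 + 349)) = (-3 - 1*219961) - 4/(574 + 349) = (-3 - 219961) - 4/923 = -219964 - 4/923 = -203026776/923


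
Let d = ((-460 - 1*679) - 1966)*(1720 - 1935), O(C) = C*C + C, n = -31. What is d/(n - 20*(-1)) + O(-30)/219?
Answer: -48729785/803 ≈ -60685.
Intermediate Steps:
O(C) = C + C² (O(C) = C² + C = C + C²)
d = 667575 (d = ((-460 - 679) - 1966)*(-215) = (-1139 - 1966)*(-215) = -3105*(-215) = 667575)
d/(n - 20*(-1)) + O(-30)/219 = 667575/(-31 - 20*(-1)) - 30*(1 - 30)/219 = 667575/(-31 + 20) - 30*(-29)*(1/219) = 667575/(-11) + 870*(1/219) = 667575*(-1/11) + 290/73 = -667575/11 + 290/73 = -48729785/803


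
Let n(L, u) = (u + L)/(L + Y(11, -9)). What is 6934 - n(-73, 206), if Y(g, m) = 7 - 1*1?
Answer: 464711/67 ≈ 6936.0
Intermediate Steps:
Y(g, m) = 6 (Y(g, m) = 7 - 1 = 6)
n(L, u) = (L + u)/(6 + L) (n(L, u) = (u + L)/(L + 6) = (L + u)/(6 + L))
6934 - n(-73, 206) = 6934 - (-73 + 206)/(6 - 73) = 6934 - 133/(-67) = 6934 - (-1)*133/67 = 6934 - 1*(-133/67) = 6934 + 133/67 = 464711/67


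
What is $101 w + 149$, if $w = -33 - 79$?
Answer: $-11163$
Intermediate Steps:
$w = -112$
$101 w + 149 = 101 \left(-112\right) + 149 = -11312 + 149 = -11163$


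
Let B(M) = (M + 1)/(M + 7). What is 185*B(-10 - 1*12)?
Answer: 259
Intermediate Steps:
B(M) = (1 + M)/(7 + M)
185*B(-10 - 1*12) = 185*((1 + (-10 - 1*12))/(7 + (-10 - 1*12))) = 185*((1 + (-10 - 12))/(7 + (-10 - 12))) = 185*((1 - 22)/(7 - 22)) = 185*(-21/(-15)) = 185*(-1/15*(-21)) = 185*(7/5) = 259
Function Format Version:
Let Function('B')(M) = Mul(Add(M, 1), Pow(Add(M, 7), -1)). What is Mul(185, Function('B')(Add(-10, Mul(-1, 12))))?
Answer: 259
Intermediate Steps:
Function('B')(M) = Mul(Pow(Add(7, M), -1), Add(1, M)) (Function('B')(M) = Mul(Add(1, M), Pow(Add(7, M), -1)) = Mul(Pow(Add(7, M), -1), Add(1, M)))
Mul(185, Function('B')(Add(-10, Mul(-1, 12)))) = Mul(185, Mul(Pow(Add(7, Add(-10, Mul(-1, 12))), -1), Add(1, Add(-10, Mul(-1, 12))))) = Mul(185, Mul(Pow(Add(7, Add(-10, -12)), -1), Add(1, Add(-10, -12)))) = Mul(185, Mul(Pow(Add(7, -22), -1), Add(1, -22))) = Mul(185, Mul(Pow(-15, -1), -21)) = Mul(185, Mul(Rational(-1, 15), -21)) = Mul(185, Rational(7, 5)) = 259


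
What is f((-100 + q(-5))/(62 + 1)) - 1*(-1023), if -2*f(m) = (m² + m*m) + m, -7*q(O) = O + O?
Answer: 22070012/21609 ≈ 1021.3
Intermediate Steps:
q(O) = -2*O/7 (q(O) = -(O + O)/7 = -2*O/7)
f(m) = -m² - m/2 (f(m) = -((m² + m*m) + m)/2 = -((m² + m²) + m)/2 = -(2*m² + m)/2 = -(m + 2*m²)/2 = -m² - m/2)
f((-100 + q(-5))/(62 + 1)) - 1*(-1023) = -(-100 - 2/7*(-5))/(62 + 1)*(½ + (-100 - 2/7*(-5))/(62 + 1)) - 1*(-1023) = -(-100 + 10/7)/63*(½ + (-100 + 10/7)/63) + 1023 = -(-690/7*1/63)*(½ - 690/7*1/63) + 1023 = -1*(-230/147)*(½ - 230/147) + 1023 = -1*(-230/147)*(-313/294) + 1023 = -35995/21609 + 1023 = 22070012/21609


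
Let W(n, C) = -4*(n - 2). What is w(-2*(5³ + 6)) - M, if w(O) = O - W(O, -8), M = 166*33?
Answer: -6796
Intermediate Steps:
M = 5478
W(n, C) = 8 - 4*n (W(n, C) = -4*(-2 + n) = 8 - 4*n)
w(O) = -8 + 5*O (w(O) = O - (8 - 4*O) = O + (-8 + 4*O) = -8 + 5*O)
w(-2*(5³ + 6)) - M = (-8 + 5*(-2*(5³ + 6))) - 1*5478 = (-8 + 5*(-2*(125 + 6))) - 5478 = (-8 + 5*(-2*131)) - 5478 = (-8 + 5*(-262)) - 5478 = (-8 - 1310) - 5478 = -1318 - 5478 = -6796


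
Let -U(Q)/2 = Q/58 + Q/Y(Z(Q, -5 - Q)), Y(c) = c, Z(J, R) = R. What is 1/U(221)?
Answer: -3277/18564 ≈ -0.17652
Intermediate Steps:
U(Q) = -Q/29 - 2*Q/(-5 - Q) (U(Q) = -2*(Q/58 + Q/(-5 - Q)) = -Q/29 - 2*Q/(-5 - Q))
1/U(221) = 1/((1/29)*221*(53 - 1*221)/(5 + 221)) = 1/((1/29)*221*(53 - 221)/226) = 1/((1/29)*221*(1/226)*(-168)) = 1/(-18564/3277) = -3277/18564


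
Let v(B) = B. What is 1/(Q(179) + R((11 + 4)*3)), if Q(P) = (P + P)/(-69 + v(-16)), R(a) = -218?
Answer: -85/18888 ≈ -0.0045002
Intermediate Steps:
Q(P) = -2*P/85 (Q(P) = (P + P)/(-69 - 16) = (2*P)/(-85) = (2*P)*(-1/85) = -2*P/85)
1/(Q(179) + R((11 + 4)*3)) = 1/(-2/85*179 - 218) = 1/(-358/85 - 218) = 1/(-18888/85) = -85/18888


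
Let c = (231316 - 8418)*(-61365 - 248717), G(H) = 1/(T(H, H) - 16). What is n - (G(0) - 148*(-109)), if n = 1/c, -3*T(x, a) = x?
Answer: -4459942404771403/276466630544 ≈ -16132.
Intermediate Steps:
T(x, a) = -x/3
G(H) = 1/(-16 - H/3) (G(H) = 1/(-H/3 - 16) = 1/(-16 - H/3))
c = -69116657636 (c = 222898*(-310082) = -69116657636)
n = -1/69116657636 (n = 1/(-69116657636) = -1/69116657636 ≈ -1.4468e-11)
n - (G(0) - 148*(-109)) = -1/69116657636 - (-3/(48 + 0) - 148*(-109)) = -1/69116657636 - (-3/48 + 16132) = -1/69116657636 - (-3*1/48 + 16132) = -1/69116657636 - (-1/16 + 16132) = -1/69116657636 - 1*258111/16 = -1/69116657636 - 258111/16 = -4459942404771403/276466630544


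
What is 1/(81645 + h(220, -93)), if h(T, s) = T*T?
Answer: 1/130045 ≈ 7.6896e-6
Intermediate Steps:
h(T, s) = T**2
1/(81645 + h(220, -93)) = 1/(81645 + 220**2) = 1/(81645 + 48400) = 1/130045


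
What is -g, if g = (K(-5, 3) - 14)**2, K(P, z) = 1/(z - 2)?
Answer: -169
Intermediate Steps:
K(P, z) = 1/(-2 + z)
g = 169 (g = (1/(-2 + 3) - 14)**2 = (1/1 - 14)**2 = (1 - 14)**2 = (-13)**2 = 169)
-g = -1*169 = -169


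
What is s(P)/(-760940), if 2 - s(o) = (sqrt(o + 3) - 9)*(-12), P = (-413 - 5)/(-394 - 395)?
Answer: 53/380470 - sqrt(2197365)/50031805 ≈ 0.00010967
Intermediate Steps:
P = 418/789 (P = -418/(-789) = -418*(-1/789) = 418/789 ≈ 0.52978)
s(o) = -106 + 12*sqrt(3 + o) (s(o) = 2 - (sqrt(o + 3) - 9)*(-12) = 2 - (sqrt(3 + o) - 9)*(-12) = 2 - (-9 + sqrt(3 + o))*(-12) = 2 - (108 - 12*sqrt(3 + o)) = 2 + (-108 + 12*sqrt(3 + o)) = -106 + 12*sqrt(3 + o))
s(P)/(-760940) = (-106 + 12*sqrt(3 + 418/789))/(-760940) = (-106 + 12*sqrt(2785/789))*(-1/760940) = (-106 + 12*(sqrt(2197365)/789))*(-1/760940) = (-106 + 4*sqrt(2197365)/263)*(-1/760940) = 53/380470 - sqrt(2197365)/50031805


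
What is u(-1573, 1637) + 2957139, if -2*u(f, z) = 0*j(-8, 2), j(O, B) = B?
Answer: 2957139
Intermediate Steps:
u(f, z) = 0 (u(f, z) = -0*2 = -½*0 = 0)
u(-1573, 1637) + 2957139 = 0 + 2957139 = 2957139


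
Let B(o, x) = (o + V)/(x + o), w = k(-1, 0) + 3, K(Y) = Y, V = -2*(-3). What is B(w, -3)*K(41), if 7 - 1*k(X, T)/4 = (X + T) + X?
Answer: 205/4 ≈ 51.250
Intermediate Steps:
k(X, T) = 28 - 8*X - 4*T (k(X, T) = 28 - 4*((X + T) + X) = 28 - 4*((T + X) + X) = 28 - 4*(T + 2*X) = 28 + (-8*X - 4*T) = 28 - 8*X - 4*T)
V = 6
w = 39 (w = (28 - 8*(-1) - 4*0) + 3 = (28 + 8 + 0) + 3 = 36 + 3 = 39)
B(o, x) = (6 + o)/(o + x) (B(o, x) = (o + 6)/(x + o) = (6 + o)/(o + x))
B(w, -3)*K(41) = ((6 + 39)/(39 - 3))*41 = (45/36)*41 = ((1/36)*45)*41 = (5/4)*41 = 205/4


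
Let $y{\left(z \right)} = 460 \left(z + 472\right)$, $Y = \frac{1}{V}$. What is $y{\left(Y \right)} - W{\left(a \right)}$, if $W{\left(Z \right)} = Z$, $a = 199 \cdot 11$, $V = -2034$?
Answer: $\frac{218584597}{1017} \approx 2.1493 \cdot 10^{5}$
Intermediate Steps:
$a = 2189$
$Y = - \frac{1}{2034}$ ($Y = \frac{1}{-2034} = - \frac{1}{2034} \approx -0.00049164$)
$y{\left(z \right)} = 217120 + 460 z$ ($y{\left(z \right)} = 460 \left(472 + z\right) = 217120 + 460 z$)
$y{\left(Y \right)} - W{\left(a \right)} = \left(217120 + 460 \left(- \frac{1}{2034}\right)\right) - 2189 = \left(217120 - \frac{230}{1017}\right) - 2189 = \frac{220810810}{1017} - 2189 = \frac{218584597}{1017}$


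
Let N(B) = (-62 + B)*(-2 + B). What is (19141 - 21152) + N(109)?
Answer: 3018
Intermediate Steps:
(19141 - 21152) + N(109) = (19141 - 21152) + (124 + 109**2 - 64*109) = -2011 + (124 + 11881 - 6976) = -2011 + 5029 = 3018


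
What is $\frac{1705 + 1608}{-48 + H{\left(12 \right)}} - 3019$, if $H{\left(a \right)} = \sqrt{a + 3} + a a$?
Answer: $- \frac{9153257}{3067} - \frac{3313 \sqrt{15}}{9201} \approx -2985.8$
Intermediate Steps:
$H{\left(a \right)} = a^{2} + \sqrt{3 + a}$ ($H{\left(a \right)} = \sqrt{3 + a} + a^{2} = a^{2} + \sqrt{3 + a}$)
$\frac{1705 + 1608}{-48 + H{\left(12 \right)}} - 3019 = \frac{1705 + 1608}{-48 + \left(12^{2} + \sqrt{3 + 12}\right)} - 3019 = \frac{3313}{-48 + \left(144 + \sqrt{15}\right)} - 3019 = \frac{3313}{96 + \sqrt{15}} - 3019 = -3019 + \frac{3313}{96 + \sqrt{15}}$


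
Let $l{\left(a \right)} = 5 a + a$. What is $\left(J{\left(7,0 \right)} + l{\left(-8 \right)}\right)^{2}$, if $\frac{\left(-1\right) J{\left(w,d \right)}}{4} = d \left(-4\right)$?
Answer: $2304$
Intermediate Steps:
$J{\left(w,d \right)} = 16 d$ ($J{\left(w,d \right)} = - 4 d \left(-4\right) = - 4 \left(- 4 d\right) = 16 d$)
$l{\left(a \right)} = 6 a$
$\left(J{\left(7,0 \right)} + l{\left(-8 \right)}\right)^{2} = \left(16 \cdot 0 + 6 \left(-8\right)\right)^{2} = \left(0 - 48\right)^{2} = \left(-48\right)^{2} = 2304$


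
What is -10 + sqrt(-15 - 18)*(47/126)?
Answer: -10 + 47*I*sqrt(33)/126 ≈ -10.0 + 2.1428*I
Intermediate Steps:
-10 + sqrt(-15 - 18)*(47/126) = -10 + sqrt(-33)*(47*(1/126)) = -10 + (I*sqrt(33))*(47/126) = -10 + 47*I*sqrt(33)/126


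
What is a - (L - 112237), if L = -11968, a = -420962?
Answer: -296757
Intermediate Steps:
a - (L - 112237) = -420962 - (-11968 - 112237) = -420962 - 1*(-124205) = -420962 + 124205 = -296757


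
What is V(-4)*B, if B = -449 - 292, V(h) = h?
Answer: 2964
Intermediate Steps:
B = -741
V(-4)*B = -4*(-741) = 2964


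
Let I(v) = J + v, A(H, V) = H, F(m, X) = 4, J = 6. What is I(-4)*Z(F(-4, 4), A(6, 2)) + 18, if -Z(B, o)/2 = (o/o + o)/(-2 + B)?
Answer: 4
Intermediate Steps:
Z(B, o) = -2*(1 + o)/(-2 + B) (Z(B, o) = -2*(o/o + o)/(-2 + B) = -2*(1 + o)/(-2 + B))
I(v) = 6 + v
I(-4)*Z(F(-4, 4), A(6, 2)) + 18 = (6 - 4)*(2*(-1 - 1*6)/(-2 + 4)) + 18 = 2*(2*(-1 - 6)/2) + 18 = 2*(2*(½)*(-7)) + 18 = 2*(-7) + 18 = -14 + 18 = 4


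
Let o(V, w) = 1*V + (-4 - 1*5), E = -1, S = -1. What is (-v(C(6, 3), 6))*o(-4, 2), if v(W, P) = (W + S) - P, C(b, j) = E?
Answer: -104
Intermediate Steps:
C(b, j) = -1
o(V, w) = -9 + V (o(V, w) = V + (-4 - 5) = V - 9 = -9 + V)
v(W, P) = -1 + W - P (v(W, P) = (W - 1) - P = (-1 + W) - P = -1 + W - P)
(-v(C(6, 3), 6))*o(-4, 2) = (-(-1 - 1 - 1*6))*(-9 - 4) = -(-1 - 1 - 6)*(-13) = -1*(-8)*(-13) = 8*(-13) = -104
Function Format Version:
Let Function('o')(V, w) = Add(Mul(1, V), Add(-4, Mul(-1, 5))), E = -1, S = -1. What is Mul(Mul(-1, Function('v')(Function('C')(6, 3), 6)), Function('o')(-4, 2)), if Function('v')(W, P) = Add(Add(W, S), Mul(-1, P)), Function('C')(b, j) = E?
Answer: -104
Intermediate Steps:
Function('C')(b, j) = -1
Function('o')(V, w) = Add(-9, V) (Function('o')(V, w) = Add(V, Add(-4, -5)) = Add(V, -9) = Add(-9, V))
Function('v')(W, P) = Add(-1, W, Mul(-1, P)) (Function('v')(W, P) = Add(Add(W, -1), Mul(-1, P)) = Add(Add(-1, W), Mul(-1, P)) = Add(-1, W, Mul(-1, P)))
Mul(Mul(-1, Function('v')(Function('C')(6, 3), 6)), Function('o')(-4, 2)) = Mul(Mul(-1, Add(-1, -1, Mul(-1, 6))), Add(-9, -4)) = Mul(Mul(-1, Add(-1, -1, -6)), -13) = Mul(Mul(-1, -8), -13) = Mul(8, -13) = -104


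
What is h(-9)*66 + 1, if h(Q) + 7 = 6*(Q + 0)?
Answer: -4025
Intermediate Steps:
h(Q) = -7 + 6*Q (h(Q) = -7 + 6*(Q + 0) = -7 + 6*Q)
h(-9)*66 + 1 = (-7 + 6*(-9))*66 + 1 = (-7 - 54)*66 + 1 = -61*66 + 1 = -4026 + 1 = -4025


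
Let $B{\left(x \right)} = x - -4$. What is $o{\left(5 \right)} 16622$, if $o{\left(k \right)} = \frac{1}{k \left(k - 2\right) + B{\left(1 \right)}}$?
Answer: $\frac{8311}{10} \approx 831.1$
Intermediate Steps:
$B{\left(x \right)} = 4 + x$ ($B{\left(x \right)} = x + 4 = 4 + x$)
$o{\left(k \right)} = \frac{1}{5 + k \left(-2 + k\right)}$ ($o{\left(k \right)} = \frac{1}{k \left(k - 2\right) + \left(4 + 1\right)} = \frac{1}{k \left(-2 + k\right) + 5} = \frac{1}{5 + k \left(-2 + k\right)}$)
$o{\left(5 \right)} 16622 = \frac{1}{5 + 5^{2} - 10} \cdot 16622 = \frac{1}{5 + 25 - 10} \cdot 16622 = \frac{1}{20} \cdot 16622 = \frac{8311}{10}$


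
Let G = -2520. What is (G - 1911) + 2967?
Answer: -1464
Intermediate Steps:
(G - 1911) + 2967 = (-2520 - 1911) + 2967 = -4431 + 2967 = -1464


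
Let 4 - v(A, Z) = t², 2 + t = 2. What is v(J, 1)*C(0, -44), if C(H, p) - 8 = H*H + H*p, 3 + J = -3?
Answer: 32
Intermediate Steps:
J = -6 (J = -3 - 3 = -6)
t = 0 (t = -2 + 2 = 0)
v(A, Z) = 4 (v(A, Z) = 4 - 1*0² = 4 - 1*0 = 4 + 0 = 4)
C(H, p) = 8 + H² + H*p (C(H, p) = 8 + (H*H + H*p) = 8 + (H² + H*p) = 8 + H² + H*p)
v(J, 1)*C(0, -44) = 4*(8 + 0² + 0*(-44)) = 4*(8 + 0 + 0) = 4*8 = 32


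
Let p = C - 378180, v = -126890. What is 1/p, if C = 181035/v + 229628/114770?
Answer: -1456316530/550748949304403 ≈ -2.6442e-6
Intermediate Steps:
C = 836010997/1456316530 (C = 181035/(-126890) + 229628/114770 = 181035*(-1/126890) + 229628*(1/114770) = -36207/25378 + 114814/57385 = 836010997/1456316530 ≈ 0.57406)
p = -550748949304403/1456316530 (p = 836010997/1456316530 - 378180 = -550748949304403/1456316530 ≈ -3.7818e+5)
1/p = 1/(-550748949304403/1456316530) = -1456316530/550748949304403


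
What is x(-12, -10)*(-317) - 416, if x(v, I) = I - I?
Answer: -416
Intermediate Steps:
x(v, I) = 0
x(-12, -10)*(-317) - 416 = 0*(-317) - 416 = 0 - 416 = -416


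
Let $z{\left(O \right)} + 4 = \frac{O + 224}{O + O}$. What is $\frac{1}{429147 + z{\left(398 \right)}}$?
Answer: $\frac{398}{170799225} \approx 2.3302 \cdot 10^{-6}$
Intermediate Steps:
$z{\left(O \right)} = -4 + \frac{224 + O}{2 O}$ ($z{\left(O \right)} = -4 + \frac{O + 224}{O + O} = -4 + \frac{224 + O}{2 O}$)
$\frac{1}{429147 + z{\left(398 \right)}} = \frac{1}{429147 - \left(\frac{7}{2} - \frac{112}{398}\right)} = \frac{1}{429147 + \left(- \frac{7}{2} + 112 \cdot \frac{1}{398}\right)} = \frac{1}{429147 + \left(- \frac{7}{2} + \frac{56}{199}\right)} = \frac{1}{429147 - \frac{1281}{398}} = \frac{1}{\frac{170799225}{398}} = \frac{398}{170799225}$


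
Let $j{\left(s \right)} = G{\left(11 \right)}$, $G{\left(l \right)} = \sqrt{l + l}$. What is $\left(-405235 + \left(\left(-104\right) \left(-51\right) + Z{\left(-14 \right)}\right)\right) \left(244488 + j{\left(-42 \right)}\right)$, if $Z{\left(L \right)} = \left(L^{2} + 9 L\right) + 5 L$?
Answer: $-97778330328 - 399931 \sqrt{22} \approx -9.778 \cdot 10^{10}$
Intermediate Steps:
$Z{\left(L \right)} = L^{2} + 14 L$
$G{\left(l \right)} = \sqrt{2} \sqrt{l}$ ($G{\left(l \right)} = \sqrt{2 l} = \sqrt{2} \sqrt{l}$)
$j{\left(s \right)} = \sqrt{22}$ ($j{\left(s \right)} = \sqrt{2} \sqrt{11} = \sqrt{22}$)
$\left(-405235 + \left(\left(-104\right) \left(-51\right) + Z{\left(-14 \right)}\right)\right) \left(244488 + j{\left(-42 \right)}\right) = \left(-405235 - \left(-5304 + 14 \left(14 - 14\right)\right)\right) \left(244488 + \sqrt{22}\right) = \left(-405235 + \left(5304 - 0\right)\right) \left(244488 + \sqrt{22}\right) = \left(-405235 + \left(5304 + 0\right)\right) \left(244488 + \sqrt{22}\right) = \left(-405235 + 5304\right) \left(244488 + \sqrt{22}\right) = - 399931 \left(244488 + \sqrt{22}\right) = -97778330328 - 399931 \sqrt{22}$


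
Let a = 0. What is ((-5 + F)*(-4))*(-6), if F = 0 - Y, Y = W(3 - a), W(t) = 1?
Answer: -144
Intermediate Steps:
Y = 1
F = -1 (F = 0 - 1*1 = 0 - 1 = -1)
((-5 + F)*(-4))*(-6) = ((-5 - 1)*(-4))*(-6) = -6*(-4)*(-6) = 24*(-6) = -144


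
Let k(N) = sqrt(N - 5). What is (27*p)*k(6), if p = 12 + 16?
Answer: 756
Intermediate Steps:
k(N) = sqrt(-5 + N)
p = 28
(27*p)*k(6) = (27*28)*sqrt(-5 + 6) = 756*sqrt(1) = 756*1 = 756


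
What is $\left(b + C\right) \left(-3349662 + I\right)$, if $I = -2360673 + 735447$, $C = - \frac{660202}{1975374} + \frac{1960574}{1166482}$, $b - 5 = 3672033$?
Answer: $- \frac{3507815661495227811210704}{192019851189} \approx -1.8268 \cdot 10^{13}$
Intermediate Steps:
$b = 3672038$ ($b = 5 + 3672033 = 3672038$)
$C = \frac{775688288828}{576059553567}$ ($C = \left(-660202\right) \frac{1}{1975374} + 1960574 \cdot \frac{1}{1166482} = - \frac{330101}{987687} + \frac{980287}{583241} = \frac{775688288828}{576059553567} \approx 1.3465$)
$I = -1625226$
$\left(b + C\right) \left(-3349662 + I\right) = \left(3672038 + \frac{775688288828}{576059553567}\right) \left(-3349662 - 1625226\right) = \frac{2115313346649348374}{576059553567} \left(-4974888\right) = - \frac{3507815661495227811210704}{192019851189}$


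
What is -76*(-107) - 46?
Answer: 8086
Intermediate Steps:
-76*(-107) - 46 = 8132 - 46 = 8086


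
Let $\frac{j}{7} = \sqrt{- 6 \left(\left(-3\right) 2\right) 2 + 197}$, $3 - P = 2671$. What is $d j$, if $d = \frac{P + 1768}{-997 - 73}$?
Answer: $\frac{630 \sqrt{269}}{107} \approx 96.568$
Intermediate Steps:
$P = -2668$ ($P = 3 - 2671 = -2668$)
$d = \frac{90}{107}$ ($d = \frac{-2668 + 1768}{-997 - 73} = - \frac{900}{-1070} = \left(-900\right) \left(- \frac{1}{1070}\right) = \frac{90}{107} \approx 0.84112$)
$j = 7 \sqrt{269}$ ($j = 7 \sqrt{- 6 \left(\left(-3\right) 2\right) 2 + 197} = 7 \sqrt{\left(-6\right) \left(-6\right) 2 + 197} = 7 \sqrt{36 \cdot 2 + 197} = 7 \sqrt{72 + 197} = 7 \sqrt{269} \approx 114.81$)
$d j = \frac{90 \cdot 7 \sqrt{269}}{107} = \frac{630 \sqrt{269}}{107}$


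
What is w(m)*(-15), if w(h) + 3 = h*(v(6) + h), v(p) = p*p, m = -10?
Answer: 3945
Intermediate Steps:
v(p) = p**2
w(h) = -3 + h*(36 + h) (w(h) = -3 + h*(6**2 + h) = -3 + h*(36 + h))
w(m)*(-15) = (-3 + (-10)**2 + 36*(-10))*(-15) = (-3 + 100 - 360)*(-15) = -263*(-15) = 3945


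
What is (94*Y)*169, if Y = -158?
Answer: -2509988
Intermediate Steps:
(94*Y)*169 = (94*(-158))*169 = -14852*169 = -2509988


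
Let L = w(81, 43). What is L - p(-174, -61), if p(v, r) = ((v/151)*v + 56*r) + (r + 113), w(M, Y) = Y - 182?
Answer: 456699/151 ≈ 3024.5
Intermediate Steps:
w(M, Y) = -182 + Y
L = -139 (L = -182 + 43 = -139)
p(v, r) = 113 + 57*r + v**2/151 (p(v, r) = ((v*(1/151))*v + 56*r) + (113 + r) = ((v/151)*v + 56*r) + (113 + r) = (v**2/151 + 56*r) + (113 + r) = (56*r + v**2/151) + (113 + r) = 113 + 57*r + v**2/151)
L - p(-174, -61) = -139 - (113 + 57*(-61) + (1/151)*(-174)**2) = -139 - (113 - 3477 + (1/151)*30276) = -139 - (113 - 3477 + 30276/151) = -139 - 1*(-477688/151) = -139 + 477688/151 = 456699/151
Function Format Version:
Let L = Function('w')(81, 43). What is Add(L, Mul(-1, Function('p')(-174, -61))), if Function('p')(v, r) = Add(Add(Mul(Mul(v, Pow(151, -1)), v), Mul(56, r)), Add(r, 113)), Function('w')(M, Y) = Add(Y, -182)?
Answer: Rational(456699, 151) ≈ 3024.5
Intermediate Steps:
Function('w')(M, Y) = Add(-182, Y)
L = -139 (L = Add(-182, 43) = -139)
Function('p')(v, r) = Add(113, Mul(57, r), Mul(Rational(1, 151), Pow(v, 2))) (Function('p')(v, r) = Add(Add(Mul(Mul(v, Rational(1, 151)), v), Mul(56, r)), Add(113, r)) = Add(Add(Mul(Mul(Rational(1, 151), v), v), Mul(56, r)), Add(113, r)) = Add(Add(Mul(Rational(1, 151), Pow(v, 2)), Mul(56, r)), Add(113, r)) = Add(Add(Mul(56, r), Mul(Rational(1, 151), Pow(v, 2))), Add(113, r)) = Add(113, Mul(57, r), Mul(Rational(1, 151), Pow(v, 2))))
Add(L, Mul(-1, Function('p')(-174, -61))) = Add(-139, Mul(-1, Add(113, Mul(57, -61), Mul(Rational(1, 151), Pow(-174, 2))))) = Add(-139, Mul(-1, Add(113, -3477, Mul(Rational(1, 151), 30276)))) = Add(-139, Mul(-1, Add(113, -3477, Rational(30276, 151)))) = Add(-139, Mul(-1, Rational(-477688, 151))) = Add(-139, Rational(477688, 151)) = Rational(456699, 151)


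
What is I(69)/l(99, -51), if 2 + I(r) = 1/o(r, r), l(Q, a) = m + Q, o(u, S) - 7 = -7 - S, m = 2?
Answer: -139/6969 ≈ -0.019945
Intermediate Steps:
o(u, S) = -S (o(u, S) = 7 + (-7 - S) = -S)
l(Q, a) = 2 + Q
I(r) = -2 - 1/r (I(r) = -2 + 1/(-r) = -2 - 1/r)
I(69)/l(99, -51) = (-2 - 1/69)/(2 + 99) = (-2 - 1*1/69)/101 = (-2 - 1/69)*(1/101) = -139/69*1/101 = -139/6969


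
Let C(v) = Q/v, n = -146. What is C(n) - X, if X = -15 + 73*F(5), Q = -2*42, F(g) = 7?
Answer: -36166/73 ≈ -495.42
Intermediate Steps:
Q = -84
X = 496 (X = -15 + 73*7 = -15 + 511 = 496)
C(v) = -84/v
C(n) - X = -84/(-146) - 1*496 = -84*(-1/146) - 496 = 42/73 - 496 = -36166/73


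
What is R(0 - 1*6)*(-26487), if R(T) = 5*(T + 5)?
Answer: 132435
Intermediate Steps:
R(T) = 25 + 5*T (R(T) = 5*(5 + T) = 25 + 5*T)
R(0 - 1*6)*(-26487) = (25 + 5*(0 - 1*6))*(-26487) = (25 + 5*(0 - 6))*(-26487) = (25 + 5*(-6))*(-26487) = (25 - 30)*(-26487) = -5*(-26487) = 132435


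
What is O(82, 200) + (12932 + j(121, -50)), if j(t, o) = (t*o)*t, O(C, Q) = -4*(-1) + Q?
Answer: -718914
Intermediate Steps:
O(C, Q) = 4 + Q
j(t, o) = o*t² (j(t, o) = (o*t)*t = o*t²)
O(82, 200) + (12932 + j(121, -50)) = (4 + 200) + (12932 - 50*121²) = 204 + (12932 - 50*14641) = 204 + (12932 - 732050) = 204 - 719118 = -718914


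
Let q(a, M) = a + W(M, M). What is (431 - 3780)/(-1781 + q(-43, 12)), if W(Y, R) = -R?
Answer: 197/108 ≈ 1.8241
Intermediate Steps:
q(a, M) = a - M
(431 - 3780)/(-1781 + q(-43, 12)) = (431 - 3780)/(-1781 + (-43 - 1*12)) = -3349/(-1781 + (-43 - 12)) = -3349/(-1781 - 55) = -3349/(-1836) = -3349*(-1/1836) = 197/108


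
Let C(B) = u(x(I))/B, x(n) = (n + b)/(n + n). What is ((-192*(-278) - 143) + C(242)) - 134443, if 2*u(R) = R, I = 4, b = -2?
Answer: -157222559/1936 ≈ -81210.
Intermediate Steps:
x(n) = (-2 + n)/(2*n) (x(n) = (n - 2)/(n + n) = (-2 + n)/((2*n)) = (-2 + n)*(1/(2*n)) = (-2 + n)/(2*n))
u(R) = R/2
C(B) = 1/(8*B) (C(B) = (((½)*(-2 + 4)/4)/2)/B = (((½)*(¼)*2)/2)/B = ((½)*(¼))/B = 1/(8*B))
((-192*(-278) - 143) + C(242)) - 134443 = ((-192*(-278) - 143) + (⅛)/242) - 134443 = ((53376 - 143) + (⅛)*(1/242)) - 134443 = (53233 + 1/1936) - 134443 = 103059089/1936 - 134443 = -157222559/1936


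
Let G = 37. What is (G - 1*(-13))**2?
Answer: 2500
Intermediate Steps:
(G - 1*(-13))**2 = (37 - 1*(-13))**2 = (37 + 13)**2 = 50**2 = 2500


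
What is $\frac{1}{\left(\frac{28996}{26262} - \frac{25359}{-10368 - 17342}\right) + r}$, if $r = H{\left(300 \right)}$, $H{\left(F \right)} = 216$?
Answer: $\frac{363860010}{79328490769} \approx 0.0045867$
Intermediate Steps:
$r = 216$
$\frac{1}{\left(\frac{28996}{26262} - \frac{25359}{-10368 - 17342}\right) + r} = \frac{1}{\left(\frac{28996}{26262} - \frac{25359}{-10368 - 17342}\right) + 216} = \frac{1}{\left(28996 \cdot \frac{1}{26262} - \frac{25359}{-27710}\right) + 216} = \frac{1}{\left(\frac{14498}{13131} - - \frac{25359}{27710}\right) + 216} = \frac{1}{\left(\frac{14498}{13131} + \frac{25359}{27710}\right) + 216} = \frac{1}{\frac{734728609}{363860010} + 216} = \frac{1}{\frac{79328490769}{363860010}} = \frac{363860010}{79328490769}$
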